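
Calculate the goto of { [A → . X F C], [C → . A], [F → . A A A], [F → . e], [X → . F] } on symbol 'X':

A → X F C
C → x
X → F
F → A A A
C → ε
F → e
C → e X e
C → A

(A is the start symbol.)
{ [A → . X F C], [A → X . F C], [F → . A A A], [F → . e], [X → . F] }

GOTO(I, 'X') = CLOSURE({ [A → αX.β] : [A → α.Xβ] ∈ I, X = 'X' })

Items with dot before 'X', with the dot advanced:
  [A → . X F C] → [A → X . F C]
Closure of the advanced items:
  [A → X . F C] has the dot before F: add [F → . A A A], [F → . e]
  [F → . A A A] has the dot before A: add [A → . X F C]
  [A → . X F C] has the dot before X: add [X → . F]

GOTO = { [A → . X F C], [A → X . F C], [F → . A A A], [F → . e], [X → . F] }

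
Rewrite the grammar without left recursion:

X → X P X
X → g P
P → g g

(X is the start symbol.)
X is directly left-recursive. The standard transformation for
  A → A α₁ | ... | A α_m | β₁ | ... | β_n
is
  A  → β₁ A' | ... | β_n A'
  A' → α₁ A' | ... | α_m A' | ε

X → g P becomes X → g P X'
X → X P X becomes X' → P X X'
Add X' → ε

Productions for other non-terminals are unchanged:
  P → g g

Resulting grammar:
X → g P X'
X' → P X X'
X' → ε
P → g g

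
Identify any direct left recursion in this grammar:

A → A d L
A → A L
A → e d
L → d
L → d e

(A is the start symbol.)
Direct left recursion occurs when N → N α for some non-terminal N (the right-hand side begins with the left-hand side itself).

A → A d L: LEFT RECURSIVE (starts with A)
A → A L: LEFT RECURSIVE (starts with A)
A → e d: starts with e
L → d: starts with d
L → d e: starts with d

The grammar has direct left recursion on: A.

Answer: Yes, A is left-recursive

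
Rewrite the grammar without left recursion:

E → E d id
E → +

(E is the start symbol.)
E is directly left-recursive. The standard transformation for
  A → A α₁ | ... | A α_m | β₁ | ... | β_n
is
  A  → β₁ A' | ... | β_n A'
  A' → α₁ A' | ... | α_m A' | ε

E → + becomes E → + E'
E → E d id becomes E' → d id E'
Add E' → ε

Resulting grammar:
E → + E'
E' → d id E'
E' → ε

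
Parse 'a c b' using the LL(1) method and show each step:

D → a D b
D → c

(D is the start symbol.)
LL(1) parsing maintains a stack (initially the start symbol over $) and the input. At each step: if the stack top is a terminal, match it against the current input token; if it is a non-terminal N, replace it with the RHS of M[N, lookahead] (the unique production whose predict set contains the lookahead).

Stack is shown with the top on the left.

Stack    Input    Action
------------------------
D $      a c b $  output D → a D b
a D b $  a c b $  match 'a'
D b $    c b $    output D → c
c b $    c b $    match 'c'
b $      b $      match 'b'
$        $        accept

The string is accepted.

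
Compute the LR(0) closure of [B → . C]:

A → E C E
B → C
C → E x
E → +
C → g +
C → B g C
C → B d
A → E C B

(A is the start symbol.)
{ [B → . C], [C → . B d], [C → . B g C], [C → . E x], [C → . g +], [E → . +] }

Start with: [B → . C]
  [B → . C] has the dot before C: add [C → . E x], [C → . g +], [C → . B g C], [C → . B d]
  [C → . E x] has the dot before E: add [E → . +]
  [C → . B g C] has the dot before B: all B-items already present
No further items can be added.

CLOSURE = { [B → . C], [C → . B d], [C → . B g C], [C → . E x], [C → . g +], [E → . +] }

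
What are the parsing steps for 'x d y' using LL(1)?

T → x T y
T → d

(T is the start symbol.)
Stack is shown with the top on the left.

Stack    Input    Action
------------------------
T $      x d y $  output T → x T y
x T y $  x d y $  match 'x'
T y $    d y $    output T → d
d y $    d y $    match 'd'
y $      y $      match 'y'
$        $        accept

The string is accepted.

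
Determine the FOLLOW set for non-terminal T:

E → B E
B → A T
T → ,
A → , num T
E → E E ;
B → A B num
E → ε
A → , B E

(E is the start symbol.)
To compute FOLLOW(T), find every occurrence of T on a right-hand side N → α T β: add FIRST(β) \ {ε}, and if β is empty or nullable also add FOLLOW(N). Iterate to a fixed point.

In B → A T: T is at the end, add FOLLOW(B)
In A → , num T: T is at the end, add FOLLOW(A)

The FOLLOW sets referred to above (computed the same way, to a fixed point):
  FOLLOW(B) = { $, ',', ';', 'num' }
  FOLLOW(A) = { ',' }

Taking the union: FOLLOW(T) = { $, ',', ';', 'num' }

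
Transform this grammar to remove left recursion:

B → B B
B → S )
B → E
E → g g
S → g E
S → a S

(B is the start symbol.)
B → S ) B'
B → E B'
B' → B B'
B' → ε
E → g g
S → g E
S → a S

B is directly left-recursive. The standard transformation for
  A → A α₁ | ... | A α_m | β₁ | ... | β_n
is
  A  → β₁ A' | ... | β_n A'
  A' → α₁ A' | ... | α_m A' | ε

B → S ) becomes B → S ) B'
B → E becomes B → E B'
B → B B becomes B' → B B'
Add B' → ε

Productions for other non-terminals are unchanged:
  E → g g
  S → g E
  S → a S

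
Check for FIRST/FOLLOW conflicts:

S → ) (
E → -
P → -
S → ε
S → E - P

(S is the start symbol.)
A FIRST/FOLLOW conflict occurs when a non-terminal N has a nullable alternative N → β (β ⇒* ε) and another alternative N → α with FIRST(α) ∩ FOLLOW(N) ≠ ∅: on such a lookahead the parser cannot decide between expanding α and letting N vanish via β.

Nullable non-terminals: S.
FIRST sets used below: FIRST(E) = { '-' }

S: nullable alternative(s) S → ε; FOLLOW(S) = { $ }
  S → ) (: FIRST \ {ε} = { ')' } — disjoint from FOLLOW(S)
  S → ε: FIRST \ {ε} = { } — this is the only nullable alternative, skip
  S → E - P: FIRST \ {ε} = { '-' } — disjoint from FOLLOW(S)

E, P have no nullable alternative, so no FIRST/FOLLOW check is needed there.

No FIRST/FOLLOW conflicts found.

Answer: No FIRST/FOLLOW conflicts.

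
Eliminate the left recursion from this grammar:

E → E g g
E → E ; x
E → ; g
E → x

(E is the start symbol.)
E is directly left-recursive. The standard transformation for
  A → A α₁ | ... | A α_m | β₁ | ... | β_n
is
  A  → β₁ A' | ... | β_n A'
  A' → α₁ A' | ... | α_m A' | ε

E → ; g becomes E → ; g E'
E → x becomes E → x E'
E → E g g becomes E' → g g E'
E → E ; x becomes E' → ; x E'
Add E' → ε

Resulting grammar:
E → ; g E'
E → x E'
E' → g g E'
E' → ; x E'
E' → ε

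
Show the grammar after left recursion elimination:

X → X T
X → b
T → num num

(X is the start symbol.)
X is directly left-recursive. The standard transformation for
  A → A α₁ | ... | A α_m | β₁ | ... | β_n
is
  A  → β₁ A' | ... | β_n A'
  A' → α₁ A' | ... | α_m A' | ε

X → b becomes X → b X'
X → X T becomes X' → T X'
Add X' → ε

Productions for other non-terminals are unchanged:
  T → num num

Resulting grammar:
X → b X'
X' → T X'
X' → ε
T → num num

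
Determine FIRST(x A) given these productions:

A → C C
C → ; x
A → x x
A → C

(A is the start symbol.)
To compute FIRST(x A), process the symbols left to right:
Symbol x is a terminal. Add 'x' and stop.
FIRST(x A) = { 'x' }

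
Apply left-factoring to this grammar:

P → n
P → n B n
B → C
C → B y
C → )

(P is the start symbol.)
P → n P'
P' → ε
P' → B n
B → C
C → B y
C → )

Left-factoring transforms A → αβ₁ | αβ₂ into A → αA' and A' → β₁ | β₂
(α is the longest common prefix among the alternatives). Repeat until
no nonterminal has two alternatives with a common prefix.

Round 1: P has alternatives sharing prefix 'n'. Introduce P': P → n P'
  Add: P' → ε
  Add: P' → B n

No remaining common prefixes — done.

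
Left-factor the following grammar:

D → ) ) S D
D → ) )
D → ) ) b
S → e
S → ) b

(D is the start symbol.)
Left-factoring transforms A → αβ₁ | αβ₂ into A → αA' and A' → β₁ | β₂
(α is the longest common prefix among the alternatives). Repeat until
no nonterminal has two alternatives with a common prefix.

Round 1: D has alternatives sharing prefix ') )'. Introduce D': D → ) ) D'
  Add: D' → S D
  Add: D' → ε
  Add: D' → b

No remaining common prefixes — done.

Resulting grammar:
D → ) ) D'
D' → S D
D' → ε
D' → b
S → e
S → ) b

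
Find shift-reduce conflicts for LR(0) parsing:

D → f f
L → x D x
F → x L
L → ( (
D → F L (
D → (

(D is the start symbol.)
No shift-reduce conflicts

A shift-reduce conflict occurs when an LR(0) state has both:
  - a complete (reduce) item [A → α .] (dot at the end), and
  - a shift item [B → β . c γ] (dot before a terminal).

Augment with D' → D and build the canonical LR(0) collection (I0 = CLOSURE({[D' → . D]}), then GOTO on every symbol after a dot until no new states appear). It has 15 states:
  I0: { [D → . (], [D → . F L (], [D → . f f], [D' → . D], [F → . x L] }  — shift
  I1: { [D → ( .] }  — reduce
  I2: { [D' → D .] }  — accept
  I3: { [D → F . L (], [L → . ( (], [L → . x D x] }  — shift
  I4: { [D → f . f] }  — shift
  I5: { [F → x . L], [L → . ( (], [L → . x D x] }  — shift
  I6: { [L → ( . (] }  — shift
  I7: { [F → x L .] }  — reduce
  I8: { [D → . (], [D → . F L (], [D → . f f], [F → . x L], [L → x . D x] }  — shift
  I9: { [L → x D . x] }  — shift
  I10: { [L → x D x .] }  — reduce
  I11: { [L → ( ( .] }  — reduce
  I12: { [D → f f .] }  — reduce
  I13: { [D → F L . (] }  — shift
  I14: { [D → F L ( .] }  — reduce

No state contains both a complete item and a shift item.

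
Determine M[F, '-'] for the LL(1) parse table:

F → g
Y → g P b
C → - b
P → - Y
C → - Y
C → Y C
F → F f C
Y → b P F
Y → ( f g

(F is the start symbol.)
Empty (error entry)

To find M[F, '-'], we find productions for F where '-' is in the predict set (PREDICT(N → α) = (FIRST(α) \ {ε}) ∪ (FOLLOW(N) if α ⇒* ε)).

Relevant sets:
  FIRST(F) = { 'g' }

F → g: PREDICT = { 'g' }
F → F f C: PREDICT = { 'g' }

M[F, '-'] is empty (no production applies)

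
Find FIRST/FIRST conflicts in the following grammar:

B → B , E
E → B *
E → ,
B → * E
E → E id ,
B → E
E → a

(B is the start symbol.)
A FIRST/FIRST conflict occurs when two productions N → α and N → β for the same non-terminal have FIRST(α) ∩ FIRST(β) ≠ ∅ (with ε ∈ FIRST of a nullable right-hand side, so two nullable alternatives also conflict).

FIRST sets of the non-terminals at (or reachable through a nullable prefix from) the front of some alternative:
  FIRST(B) = { '*', ',', 'a' }
  FIRST(E) = { '*', ',', 'a' }

Productions for B:
  B → B , E: FIRST = { '*', ',', 'a' }
  B → * E: FIRST = { '*' }
  B → E: FIRST = { '*', ',', 'a' }
Productions for E:
  E → B *: FIRST = { '*', ',', 'a' }
  E → ,: FIRST = { ',' }
  E → E id ,: FIRST = { '*', ',', 'a' }
  E → a: FIRST = { 'a' }

Conflict for B: B → B , E and B → * E
  Overlap: { '*' }
Conflict for B: B → B , E and B → E
  Overlap: { '*', ',', 'a' }
Conflict for B: B → * E and B → E
  Overlap: { '*' }
Conflict for E: E → B * and E → ,
  Overlap: { ',' }
Conflict for E: E → B * and E → E id ,
  Overlap: { '*', ',', 'a' }
Conflict for E: E → B * and E → a
  Overlap: { 'a' }
Conflict for E: E → , and E → E id ,
  Overlap: { ',' }
Conflict for E: E → E id , and E → a
  Overlap: { 'a' }

Answer: Yes. B → B ',' E / B → '*' E on { '*' }; B → B ',' E / B → E on { '*', ',', 'a' }; B → '*' E / B → E on { '*' }; E → B '*' / E → ',' on { ',' }; E → B '*' / E → E id ',' on { '*', ',', 'a' }; E → B '*' / E → a on { 'a' }; E → ',' / E → E id ',' on { ',' }; E → E id ',' / E → a on { 'a' }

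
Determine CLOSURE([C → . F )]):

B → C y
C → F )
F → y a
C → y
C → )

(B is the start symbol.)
To compute CLOSURE, for each item [A → α.Bβ] where B is a non-terminal, add [B → .γ] for all productions B → γ; repeat for the newly added items until nothing changes.

Start with: [C → . F )]
  [C → . F )] has the dot before F: add [F → . y a]
No further items can be added.

CLOSURE = { [C → . F )], [F → . y a] }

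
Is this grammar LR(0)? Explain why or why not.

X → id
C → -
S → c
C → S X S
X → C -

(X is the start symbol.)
Yes, the grammar is LR(0)

A grammar is LR(0) if no state in the canonical LR(0) collection has:
  - both a shift item (dot before a terminal) and a complete item (shift-reduce conflict), or
  - two or more complete items (reduce-reduce conflict; the accept item [X' → X .] counts as a complete item here).

Augment with X' → X and build the canonical LR(0) collection (I0 = CLOSURE({[X' → . X]}), then GOTO on every symbol after a dot until no new states appear). It has 10 states:
  I0: { [C → . -], [C → . S X S], [S → . c], [X → . C -], [X → . id], [X' → . X] }  — shift
  I1: { [C → - .] }  — reduce
  I2: { [X → C . -] }  — shift
  I3: { [C → . -], [C → . S X S], [C → S . X S], [S → . c], [X → . C -], [X → . id] }  — shift
  I4: { [X' → X .] }  — accept
  I5: { [S → c .] }  — reduce
  I6: { [X → id .] }  — reduce
  I7: { [C → S X . S], [S → . c] }  — shift
  I8: { [C → S X S .] }  — reduce
  I9: { [X → C - .] }  — reduce

Every state is either a pure shift/goto state or contains exactly one complete item and nothing to shift — no conflicts. The grammar is LR(0).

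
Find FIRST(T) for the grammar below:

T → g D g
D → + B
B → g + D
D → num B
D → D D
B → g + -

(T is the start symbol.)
To compute FIRST(T), examine every production with T on the left-hand side, reading each right-hand side left to right until a non-nullable symbol is reached.

From T → g D g:
  - g is a terminal: add 'g' and stop

Collecting: FIRST(T) = { 'g' }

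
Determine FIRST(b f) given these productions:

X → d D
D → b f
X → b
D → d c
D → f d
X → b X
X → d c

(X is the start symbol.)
{ 'b' }

To compute FIRST(b f), process the symbols left to right:
Symbol b is a terminal. Add 'b' and stop.
FIRST(b f) = { 'b' }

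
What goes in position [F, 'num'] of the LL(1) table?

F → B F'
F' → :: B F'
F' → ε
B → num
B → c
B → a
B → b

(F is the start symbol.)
F → B F'

To find M[F, 'num'], we find productions for F where 'num' is in the predict set (PREDICT(N → α) = (FIRST(α) \ {ε}) ∪ (FOLLOW(N) if α ⇒* ε)).

Relevant sets:
  FIRST(B) = { 'a', 'b', 'c', 'num' }

F → B F': PREDICT = { 'a', 'b', 'c', 'num' }
  'num' is in predict set, so this production goes in M[F, 'num']

M[F, 'num'] = F → B F'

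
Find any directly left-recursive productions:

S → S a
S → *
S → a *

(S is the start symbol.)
S → S a: LEFT RECURSIVE (starts with S)
S → *: starts with '*'
S → a *: starts with a

The grammar has direct left recursion on: S.

Answer: Yes, S is left-recursive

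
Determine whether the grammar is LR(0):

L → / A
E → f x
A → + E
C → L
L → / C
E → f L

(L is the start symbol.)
A grammar is LR(0) if no state in the canonical LR(0) collection has:
  - both a shift item (dot before a terminal) and a complete item (shift-reduce conflict), or
  - two or more complete items (reduce-reduce conflict; the accept item [L' → L .] counts as a complete item here).

Augment with L' → L and build the canonical LR(0) collection (I0 = CLOSURE({[L' → . L]}), then GOTO on every symbol after a dot until no new states appear). It has 11 states:
  I0: { [L → . / A], [L → . / C], [L' → . L] }  — shift
  I1: { [A → . + E], [C → . L], [L → . / A], [L → . / C], [L → / . A], [L → / . C] }  — shift
  I2: { [L' → L .] }  — accept
  I3: { [A → + . E], [E → . f L], [E → . f x] }  — shift
  I4: { [L → / A .] }  — reduce
  I5: { [L → / C .] }  — reduce
  I6: { [C → L .] }  — reduce
  I7: { [A → + E .] }  — reduce
  I8: { [E → f . L], [E → f . x], [L → . / A], [L → . / C] }  — shift
  I9: { [E → f L .] }  — reduce
  I10: { [E → f x .] }  — reduce

Every state is either a pure shift/goto state or contains exactly one complete item and nothing to shift — no conflicts. The grammar is LR(0).

Answer: Yes, the grammar is LR(0)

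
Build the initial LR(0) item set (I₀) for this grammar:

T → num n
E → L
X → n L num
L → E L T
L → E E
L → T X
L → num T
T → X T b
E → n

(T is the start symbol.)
{ [T → . X T b], [T → . num n], [T' → . T], [X → . n L num] }

First, augment the grammar with T' → T
I₀ = CLOSURE({ [T' → . T] }):
  [T' → . T] has the dot before T: add [T → . num n], [T → . X T b]
  [T → . X T b] has the dot before X: add [X → . n L num]
No further items can be added.

I₀ = { [T → . X T b], [T → . num n], [T' → . T], [X → . n L num] }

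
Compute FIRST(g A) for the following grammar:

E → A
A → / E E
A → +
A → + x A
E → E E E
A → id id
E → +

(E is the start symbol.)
To compute FIRST(g A), process the symbols left to right:
Symbol g is a terminal. Add 'g' and stop.
FIRST(g A) = { 'g' }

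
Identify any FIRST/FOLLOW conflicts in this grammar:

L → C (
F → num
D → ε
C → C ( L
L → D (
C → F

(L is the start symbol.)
Nullable non-terminals: D.
D has a nullable alternative but only one production, so nothing to check.

C, F, L have no nullable alternative, so no FIRST/FOLLOW check is needed there.

No FIRST/FOLLOW conflicts found.

Answer: No FIRST/FOLLOW conflicts.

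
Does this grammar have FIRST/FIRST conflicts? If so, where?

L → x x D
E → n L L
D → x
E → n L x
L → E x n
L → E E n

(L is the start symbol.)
Yes. L → E x n / L → E E n on { 'n' }; E → n L L / E → n L x on { 'n' }

FIRST sets of the non-terminals at (or reachable through a nullable prefix from) the front of some alternative:
  FIRST(E) = { 'n' }

Productions for L:
  L → x x D: FIRST = { 'x' }
  L → E x n: FIRST = { 'n' }
  L → E E n: FIRST = { 'n' }
Productions for E:
  E → n L L: FIRST = { 'n' }
  E → n L x: FIRST = { 'n' }
D has only one production, so no FIRST/FIRST conflict is possible there.

Conflict for L: L → E x n and L → E E n
  Overlap: { 'n' }
Conflict for E: E → n L L and E → n L x
  Overlap: { 'n' }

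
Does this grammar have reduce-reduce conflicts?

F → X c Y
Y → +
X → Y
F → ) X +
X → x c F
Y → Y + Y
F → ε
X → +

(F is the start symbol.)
Augment with F' → F and build the canonical LR(0) collection (I0 = CLOSURE({[F' → . F]}), then GOTO on every symbol after a dot until no new states appear). It has 16 states:
  I0: { [F → . ) X +], [F → . X c Y], [F → .], [F' → . F], [X → . +], [X → . Y], [X → . x c F], [Y → . +], [Y → . Y + Y] }  — shift, reduce
  I1: { [F → ) . X +], [X → . +], [X → . Y], [X → . x c F], [Y → . +], [Y → . Y + Y] }  — shift
  I2: { [X → + .], [Y → + .] }  — 2 reduces
  I3: { [F' → F .] }  — accept
  I4: { [F → X . c Y] }  — shift
  I5: { [X → Y .], [Y → Y . + Y] }  — shift, reduce
  I6: { [X → x . c F] }  — shift
  I7: { [F → . ) X +], [F → . X c Y], [F → .], [X → . +], [X → . Y], [X → . x c F], [X → x c . F], [Y → . +], [Y → . Y + Y] }  — shift, reduce
  I8: { [X → x c F .] }  — reduce
  I9: { [Y → . +], [Y → . Y + Y], [Y → Y + . Y] }  — shift
  I10: { [Y → + .] }  — reduce
  I11: { [Y → Y + Y .], [Y → Y . + Y] }  — shift, reduce
  I12: { [F → X c . Y], [Y → . +], [Y → . Y + Y] }  — shift
  I13: { [F → X c Y .], [Y → Y . + Y] }  — shift, reduce
  I14: { [F → ) X . +] }  — shift
  I15: { [F → ) X + .] }  — reduce

I2 contains complete items [X → + .], [Y → + .] — reduce-reduce conflict.

Answer: Yes — I2: [X → + .] vs [Y → + .]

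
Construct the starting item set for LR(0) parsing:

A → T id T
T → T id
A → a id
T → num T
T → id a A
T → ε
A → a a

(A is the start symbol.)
{ [A → . T id T], [A → . a a], [A → . a id], [A' → . A], [T → . T id], [T → . id a A], [T → . num T], [T → .] }

First, augment the grammar with A' → A
I₀ = CLOSURE({ [A' → . A] }):
  [A' → . A] has the dot before A: add [A → . T id T], [A → . a id], [A → . a a]
  [A → . T id T] has the dot before T: add [T → . T id], [T → . num T], [T → . id a A], [T → .]
No further items can be added.

I₀ = { [A → . T id T], [A → . a a], [A → . a id], [A' → . A], [T → . T id], [T → . id a A], [T → . num T], [T → .] }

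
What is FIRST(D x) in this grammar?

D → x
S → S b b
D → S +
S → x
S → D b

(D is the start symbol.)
{ 'x' }

FIRST sets of the non-terminals involved (from the grammar, by fixed-point iteration):
  FIRST(D) = { 'x' }

To compute FIRST(D x), process the symbols left to right:
Symbol D is a non-terminal. Add FIRST(D) \ {ε} = { 'x' }
D is not nullable (ε ∉ FIRST(D)), so stop here.
FIRST(D x) = { 'x' }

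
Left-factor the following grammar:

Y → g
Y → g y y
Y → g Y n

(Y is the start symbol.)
Left-factoring transforms A → αβ₁ | αβ₂ into A → αA' and A' → β₁ | β₂
(α is the longest common prefix among the alternatives). Repeat until
no nonterminal has two alternatives with a common prefix.

Round 1: Y has alternatives sharing prefix 'g'. Introduce Y': Y → g Y'
  Add: Y' → ε
  Add: Y' → y y
  Add: Y' → Y n

No remaining common prefixes — done.

Resulting grammar:
Y → g Y'
Y' → ε
Y' → y y
Y' → Y n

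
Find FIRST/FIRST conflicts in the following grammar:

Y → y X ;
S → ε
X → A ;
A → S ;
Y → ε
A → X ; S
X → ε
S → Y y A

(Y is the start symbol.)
Yes. A → S ';' / A → X ';' S on { ';', 'y' }

A FIRST/FIRST conflict occurs when two productions N → α and N → β for the same non-terminal have FIRST(α) ∩ FIRST(β) ≠ ∅ (with ε ∈ FIRST of a nullable right-hand side, so two nullable alternatives also conflict).

FIRST sets of the non-terminals at (or reachable through a nullable prefix from) the front of some alternative:
  FIRST(Y) = { 'y', ε }
  FIRST(A) = { ';', 'y' }
  FIRST(S) = { 'y', ε }
  FIRST(X) = { ';', 'y', ε }

Productions for Y:
  Y → y X ;: FIRST = { 'y' }
  Y → ε: FIRST = { ε }
Productions for S:
  S → ε: FIRST = { ε }
  S → Y y A: FIRST = { 'y' }
Productions for X:
  X → A ;: FIRST = { ';', 'y' }
  X → ε: FIRST = { ε }
Productions for A:
  A → S ;: FIRST = { ';', 'y' }
  A → X ; S: FIRST = { ';', 'y' }

Conflict for A: A → S ; and A → X ; S
  Overlap: { ';', 'y' }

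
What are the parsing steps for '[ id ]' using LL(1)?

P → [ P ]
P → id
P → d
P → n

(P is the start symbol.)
LL(1) parsing maintains a stack (initially the start symbol over $) and the input. At each step: if the stack top is a terminal, match it against the current input token; if it is a non-terminal N, replace it with the RHS of M[N, lookahead] (the unique production whose predict set contains the lookahead).

Stack is shown with the top on the left.

Stack    Input     Action
-------------------------
P $      [ id ] $  output P → [ P ]
[ P ] $  [ id ] $  match '['
P ] $    id ] $    output P → id
id ] $   id ] $    match 'id'
] $      ] $       match ']'
$        $         accept

The string is accepted.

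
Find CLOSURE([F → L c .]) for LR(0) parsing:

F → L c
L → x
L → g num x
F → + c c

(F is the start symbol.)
{ [F → L c .] }

Start with: [F → L c .]
The dot is at the end, so nothing is added.

CLOSURE = { [F → L c .] }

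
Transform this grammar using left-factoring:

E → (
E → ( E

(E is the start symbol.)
E → ( E'
E' → ε
E' → E

Left-factoring transforms A → αβ₁ | αβ₂ into A → αA' and A' → β₁ | β₂
(α is the longest common prefix among the alternatives). Repeat until
no nonterminal has two alternatives with a common prefix.

Round 1: E has alternatives sharing prefix '('. Introduce E': E → ( E'
  Add: E' → ε
  Add: E' → E

No remaining common prefixes — done.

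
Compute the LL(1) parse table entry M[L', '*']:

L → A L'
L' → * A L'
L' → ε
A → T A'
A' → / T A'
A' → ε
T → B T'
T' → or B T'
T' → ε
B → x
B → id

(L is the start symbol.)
To find M[L', '*'], we find productions for L' where '*' is in the predict set (PREDICT(N → α) = (FIRST(α) \ {ε}) ∪ (FOLLOW(N) if α ⇒* ε)).

Relevant sets:
  FOLLOW(L') = { $ }

L' → * A L': PREDICT = { '*' }
  '*' is in predict set, so this production goes in M[L', '*']
L' → ε: PREDICT = { $ }

M[L', '*'] = L' → * A L'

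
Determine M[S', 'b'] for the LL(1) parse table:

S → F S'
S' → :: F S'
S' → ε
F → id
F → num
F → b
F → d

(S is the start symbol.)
To find M[S', 'b'], we find productions for S' where 'b' is in the predict set (PREDICT(N → α) = (FIRST(α) \ {ε}) ∪ (FOLLOW(N) if α ⇒* ε)).

Relevant sets:
  FOLLOW(S') = { $ }

S' → :: F S': PREDICT = { '::' }
S' → ε: PREDICT = { $ }

M[S', 'b'] is empty (no production applies)

Answer: Empty (error entry)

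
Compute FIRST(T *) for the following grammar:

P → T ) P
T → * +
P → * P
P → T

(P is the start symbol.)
{ '*' }

FIRST sets of the non-terminals involved (from the grammar, by fixed-point iteration):
  FIRST(T) = { '*' }

To compute FIRST(T *), process the symbols left to right:
Symbol T is a non-terminal. Add FIRST(T) \ {ε} = { '*' }
T is not nullable (ε ∉ FIRST(T)), so stop here.
FIRST(T *) = { '*' }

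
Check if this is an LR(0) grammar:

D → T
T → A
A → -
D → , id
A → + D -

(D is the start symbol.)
Yes, the grammar is LR(0)

A grammar is LR(0) if no state in the canonical LR(0) collection has:
  - both a shift item (dot before a terminal) and a complete item (shift-reduce conflict), or
  - two or more complete items (reduce-reduce conflict; the accept item [D' → D .] counts as a complete item here).

Augment with D' → D and build the canonical LR(0) collection (I0 = CLOSURE({[D' → . D]}), then GOTO on every symbol after a dot until no new states appear). It has 10 states:
  I0: { [A → . + D -], [A → . -], [D → . , id], [D → . T], [D' → . D], [T → . A] }  — shift
  I1: { [A → + . D -], [A → . + D -], [A → . -], [D → . , id], [D → . T], [T → . A] }  — shift
  I2: { [D → , . id] }  — shift
  I3: { [A → - .] }  — reduce
  I4: { [T → A .] }  — reduce
  I5: { [D' → D .] }  — accept
  I6: { [D → T .] }  — reduce
  I7: { [D → , id .] }  — reduce
  I8: { [A → + D . -] }  — shift
  I9: { [A → + D - .] }  — reduce

Every state is either a pure shift/goto state or contains exactly one complete item and nothing to shift — no conflicts. The grammar is LR(0).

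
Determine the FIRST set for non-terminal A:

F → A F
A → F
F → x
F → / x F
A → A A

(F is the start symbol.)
FIRST sets of the other non-terminals involved (by the same procedure, iterated to a fixed point):
  FIRST(F) = { '/', 'x' }

From A → F:
  - F is a non-terminal: add FIRST(F) \ {ε} = { '/', 'x' }
    F is not nullable, so stop
From A → A A:
  - A is the symbol being defined: contributes nothing new
    A is not nullable, so stop

Collecting: FIRST(A) = { '/', 'x' }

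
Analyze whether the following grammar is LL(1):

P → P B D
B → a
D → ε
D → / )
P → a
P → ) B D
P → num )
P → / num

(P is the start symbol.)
No. Predict set conflict for P: { 'a' }

Relevant sets:
  FIRST(P) = { ')', '/', 'a', 'num' }
  FOLLOW(D) = { $, 'a' }

For P:
  PREDICT(P → P B D) = { ')', '/', 'a', 'num' }
  PREDICT(P → a) = { 'a' }
  PREDICT(P → ')' B D) = { ')' }
  PREDICT(P → num ')') = { 'num' }
  PREDICT(P → '/' num) = { '/' }
For D:
  PREDICT(D → ε) = { $, 'a' }
  PREDICT(D → '/' ')') = { '/' }
B has a single production, so nothing to check there.

Conflict found: Predict set conflict for P: { 'a' }
The grammar is NOT LL(1).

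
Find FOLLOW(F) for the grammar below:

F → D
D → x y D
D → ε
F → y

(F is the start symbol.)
F is the start symbol, so $ ∈ FOLLOW(F).
F does not occur on any right-hand side.

Taking the union: FOLLOW(F) = { $ }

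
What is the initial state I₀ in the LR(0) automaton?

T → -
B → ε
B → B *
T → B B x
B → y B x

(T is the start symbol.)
{ [B → . B *], [B → . y B x], [B → .], [T → . -], [T → . B B x], [T' → . T] }

First, augment the grammar with T' → T
I₀ = CLOSURE({ [T' → . T] }):
  [T' → . T] has the dot before T: add [T → . -], [T → . B B x]
  [T → . B B x] has the dot before B: add [B → .], [B → . B *], [B → . y B x]
No further items can be added.

I₀ = { [B → . B *], [B → . y B x], [B → .], [T → . -], [T → . B B x], [T' → . T] }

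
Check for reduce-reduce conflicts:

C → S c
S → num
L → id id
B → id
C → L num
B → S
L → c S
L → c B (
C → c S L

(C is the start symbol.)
Yes — I9: [B → S .] vs [L → c S .]; I13: [B → S .] vs [L → c S .]

A reduce-reduce conflict occurs when an LR(0) state has two complete items [A → α .] and [B → β .] — both call for a reduction, and with no lookahead the parser cannot choose between them.

Augment with C' → C and build the canonical LR(0) collection (I0 = CLOSURE({[C' → . C]}), then GOTO on every symbol after a dot until no new states appear). It has 17 states:
  I0: { [C → . L num], [C → . S c], [C → . c S L], [C' → . C], [L → . c B (], [L → . c S], [L → . id id], [S → . num] }  — shift
  I1: { [C' → C .] }  — accept
  I2: { [C → L . num] }  — shift
  I3: { [C → S . c] }  — shift
  I4: { [B → . S], [B → . id], [C → c . S L], [L → c . B (], [L → c . S], [S → . num] }  — shift
  I5: { [L → id . id] }  — shift
  I6: { [S → num .] }  — reduce
  I7: { [L → id id .] }  — reduce
  I8: { [L → c B . (] }  — shift
  I9: { [B → S .], [C → c S . L], [L → . c B (], [L → . c S], [L → . id id], [L → c S .] }  — shift, 2 reduces
  I10: { [B → id .] }  — reduce
  I11: { [C → c S L .] }  — reduce
  I12: { [B → . S], [B → . id], [L → c . B (], [L → c . S], [S → . num] }  — shift
  I13: { [B → S .], [L → c S .] }  — 2 reduces
  I14: { [L → c B ( .] }  — reduce
  I15: { [C → S c .] }  — reduce
  I16: { [C → L num .] }  — reduce

I9 contains complete items [B → S .], [L → c S .] — reduce-reduce conflict.
I13 contains complete items [B → S .], [L → c S .] — reduce-reduce conflict.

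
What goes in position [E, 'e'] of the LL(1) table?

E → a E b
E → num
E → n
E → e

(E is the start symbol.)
To find M[E, 'e'], we find productions for E where 'e' is in the predict set (PREDICT(N → α) = (FIRST(α) \ {ε}) ∪ (FOLLOW(N) if α ⇒* ε)).

E → a E b: PREDICT = { 'a' }
E → num: PREDICT = { 'num' }
E → n: PREDICT = { 'n' }
E → e: PREDICT = { 'e' }
  'e' is in predict set, so this production goes in M[E, 'e']

M[E, 'e'] = E → e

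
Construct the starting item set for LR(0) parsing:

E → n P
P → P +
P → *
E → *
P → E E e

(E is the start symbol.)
{ [E → . *], [E → . n P], [E' → . E] }

First, augment the grammar with E' → E
I₀ = CLOSURE({ [E' → . E] }):
  [E' → . E] has the dot before E: add [E → . n P], [E → . *]
No further items can be added.

I₀ = { [E → . *], [E → . n P], [E' → . E] }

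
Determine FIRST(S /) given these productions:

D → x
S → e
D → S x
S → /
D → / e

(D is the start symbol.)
FIRST sets of the non-terminals involved (from the grammar, by fixed-point iteration):
  FIRST(S) = { '/', 'e' }

To compute FIRST(S /), process the symbols left to right:
Symbol S is a non-terminal. Add FIRST(S) \ {ε} = { '/', 'e' }
S is not nullable (ε ∉ FIRST(S)), so stop here.
FIRST(S /) = { '/', 'e' }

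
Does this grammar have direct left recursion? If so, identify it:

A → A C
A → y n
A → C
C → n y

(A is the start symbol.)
Direct left recursion occurs when N → N α for some non-terminal N (the right-hand side begins with the left-hand side itself).

A → A C: LEFT RECURSIVE (starts with A)
A → y n: starts with y
A → C: starts with C
C → n y: starts with n

The grammar has direct left recursion on: A.

Answer: Yes, A is left-recursive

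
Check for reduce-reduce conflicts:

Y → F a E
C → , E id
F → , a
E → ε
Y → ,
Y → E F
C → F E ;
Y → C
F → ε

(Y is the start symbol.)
Yes — I0: [E → .] vs [F → .]; I1: [E → .] vs [Y → , .]

A reduce-reduce conflict occurs when an LR(0) state has two complete items [A → α .] and [B → β .] — both call for a reduction, and with no lookahead the parser cannot choose between them.

Augment with Y' → Y and build the canonical LR(0) collection (I0 = CLOSURE({[Y' → . Y]}), then GOTO on every symbol after a dot until no new states appear). It has 15 states:
  I0: { [C → . , E id], [C → . F E ;], [E → .], [F → . , a], [F → .], [Y → . ,], [Y → . C], [Y → . E F], [Y → . F a E], [Y' → . Y] }  — shift, 2 reduces
  I1: { [C → , . E id], [E → .], [F → , . a], [Y → , .] }  — shift, 2 reduces
  I2: { [Y → C .] }  — reduce
  I3: { [F → . , a], [F → .], [Y → E . F] }  — shift, reduce
  I4: { [C → F . E ;], [E → .], [Y → F . a E] }  — shift, reduce
  I5: { [Y' → Y .] }  — accept
  I6: { [C → F E . ;] }  — shift
  I7: { [E → .], [Y → F a . E] }  — reduce
  I8: { [Y → F a E .] }  — reduce
  I9: { [C → F E ; .] }  — reduce
  I10: { [F → , . a] }  — shift
  I11: { [Y → E F .] }  — reduce
  I12: { [F → , a .] }  — reduce
  I13: { [C → , E . id] }  — shift
  I14: { [C → , E id .] }  — reduce

I0 contains complete items [E → .], [F → .] — reduce-reduce conflict.
I1 contains complete items [E → .], [Y → , .] — reduce-reduce conflict.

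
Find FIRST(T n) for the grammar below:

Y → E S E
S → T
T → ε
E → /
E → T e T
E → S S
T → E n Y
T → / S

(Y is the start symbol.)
FIRST sets of the non-terminals involved (from the grammar, by fixed-point iteration):
  FIRST(T) = { '/', 'e', 'n', ε }

To compute FIRST(T n), process the symbols left to right:
Symbol T is a non-terminal. Add FIRST(T) \ {ε} = { '/', 'e', 'n' }
T is nullable (ε ∈ FIRST(T)), continue to the next symbol.
Symbol n is a terminal. Add 'n' and stop.
FIRST(T n) = { '/', 'e', 'n' }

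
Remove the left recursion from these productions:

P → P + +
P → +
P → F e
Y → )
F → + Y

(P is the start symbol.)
P → + P'
P → F e P'
P' → + + P'
P' → ε
Y → )
F → + Y

P is directly left-recursive. The standard transformation for
  A → A α₁ | ... | A α_m | β₁ | ... | β_n
is
  A  → β₁ A' | ... | β_n A'
  A' → α₁ A' | ... | α_m A' | ε

P → + becomes P → + P'
P → F e becomes P → F e P'
P → P + + becomes P' → + + P'
Add P' → ε

Productions for other non-terminals are unchanged:
  Y → )
  F → + Y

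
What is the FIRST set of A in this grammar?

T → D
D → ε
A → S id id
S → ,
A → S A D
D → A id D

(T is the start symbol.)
FIRST sets of the other non-terminals involved (by the same procedure, iterated to a fixed point):
  FIRST(S) = { ',' }

From A → S id id:
  - S is a non-terminal: add FIRST(S) \ {ε} = { ',' }
    S is not nullable, so stop
From A → S A D:
  - S is a non-terminal: add FIRST(S) \ {ε} = { ',' }
    S is not nullable, so stop

Collecting: FIRST(A) = { ',' }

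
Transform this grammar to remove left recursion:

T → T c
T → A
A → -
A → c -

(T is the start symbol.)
T is directly left-recursive. The standard transformation for
  A → A α₁ | ... | A α_m | β₁ | ... | β_n
is
  A  → β₁ A' | ... | β_n A'
  A' → α₁ A' | ... | α_m A' | ε

T → A becomes T → A T'
T → T c becomes T' → c T'
Add T' → ε

Productions for other non-terminals are unchanged:
  A → -
  A → c -

Resulting grammar:
T → A T'
T' → c T'
T' → ε
A → -
A → c -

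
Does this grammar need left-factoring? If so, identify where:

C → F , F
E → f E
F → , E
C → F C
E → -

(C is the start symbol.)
Yes, C has productions with common prefix 'F'

Left-factoring is needed when two productions for the same non-terminal
share a common prefix on the right-hand side.

Productions for C:
  C → F , F
  C → F C
Productions for E:
  E → f E
  E → -

Found common prefix 'F' in productions for C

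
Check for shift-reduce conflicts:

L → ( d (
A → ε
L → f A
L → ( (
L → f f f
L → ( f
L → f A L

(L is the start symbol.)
A shift-reduce conflict occurs when an LR(0) state has both:
  - a complete (reduce) item [A → α .] (dot at the end), and
  - a shift item [B → β . c γ] (dot before a terminal).

Augment with L' → L and build the canonical LR(0) collection (I0 = CLOSURE({[L' → . L]}), then GOTO on every symbol after a dot until no new states appear). It has 12 states:
  I0: { [L → . ( (], [L → . ( d (], [L → . ( f], [L → . f A L], [L → . f A], [L → . f f f], [L' → . L] }  — shift
  I1: { [L → ( . (], [L → ( . d (], [L → ( . f] }  — shift
  I2: { [L' → L .] }  — accept
  I3: { [A → .], [L → f . A L], [L → f . A], [L → f . f f] }  — shift, reduce
  I4: { [L → . ( (], [L → . ( d (], [L → . ( f], [L → . f A L], [L → . f A], [L → . f f f], [L → f A . L], [L → f A .] }  — shift, reduce
  I5: { [L → f f . f] }  — shift
  I6: { [L → f f f .] }  — reduce
  I7: { [L → f A L .] }  — reduce
  I8: { [L → ( ( .] }  — reduce
  I9: { [L → ( d . (] }  — shift
  I10: { [L → ( f .] }  — reduce
  I11: { [L → ( d ( .] }  — reduce

I3 contains reduce item [A → .] and shift item [L → f . f f] — shift-reduce conflict.
I4 contains reduce item [L → f A .] and shift items [L → . ( (], [L → . ( d (], [L → . ( f], [L → . f A], [L → . f A L], [L → . f f f] — shift-reduce conflict.

Answer: Yes — I3: [A → .] vs [L → f . f f]; I4: [L → f A .] vs [L → . ( (]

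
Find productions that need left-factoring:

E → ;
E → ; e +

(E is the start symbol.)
Yes, E has productions with common prefix ';'

Left-factoring is needed when two productions for the same non-terminal
share a common prefix on the right-hand side.

Productions for E:
  E → ;
  E → ; e +

Found common prefix ';' in productions for E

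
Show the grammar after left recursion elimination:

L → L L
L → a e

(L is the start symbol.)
L → a e L'
L' → L L'
L' → ε

L is directly left-recursive. The standard transformation for
  A → A α₁ | ... | A α_m | β₁ | ... | β_n
is
  A  → β₁ A' | ... | β_n A'
  A' → α₁ A' | ... | α_m A' | ε

L → a e becomes L → a e L'
L → L L becomes L' → L L'
Add L' → ε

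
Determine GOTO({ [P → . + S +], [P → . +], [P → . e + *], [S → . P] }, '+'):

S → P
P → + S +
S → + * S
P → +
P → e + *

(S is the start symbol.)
{ [P → + . S +], [P → + .], [P → . + S +], [P → . +], [P → . e + *], [S → . + * S], [S → . P] }

GOTO(I, '+') = CLOSURE({ [A → αX.β] : [A → α.Xβ] ∈ I, X = '+' })

Items with dot before '+', with the dot advanced:
  [P → . +] → [P → + .]
  [P → . + S +] → [P → + . S +]
Closure of the advanced items:
  [P → + . S +] has the dot before S: add [S → . P], [S → . + * S]
  [S → . P] has the dot before P: add [P → . + S +], [P → . +], [P → . e + *]

GOTO = { [P → + . S +], [P → + .], [P → . + S +], [P → . +], [P → . e + *], [S → . + * S], [S → . P] }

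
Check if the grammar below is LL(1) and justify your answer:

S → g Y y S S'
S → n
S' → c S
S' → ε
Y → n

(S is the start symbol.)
No. Predict set conflict for S': { 'c' }

A grammar is LL(1) if for each non-terminal N with multiple productions, the predict sets of those productions are pairwise disjoint, where PREDICT(N → α) = (FIRST(α) \ {ε}) ∪ (FOLLOW(N) if α ⇒* ε).

Relevant sets:
  FOLLOW(S') = { $, 'c' }

For S:
  PREDICT(S → g Y y S S') = { 'g' }
  PREDICT(S → n) = { 'n' }
For S':
  PREDICT(S' → c S) = { 'c' }
  PREDICT(S' → ε) = { $, 'c' }
Y has a single production, so nothing to check there.

Conflict found: Predict set conflict for S': { 'c' }
The grammar is NOT LL(1).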